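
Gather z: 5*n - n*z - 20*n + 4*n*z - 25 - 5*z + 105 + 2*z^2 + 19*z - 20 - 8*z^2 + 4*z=-15*n - 6*z^2 + z*(3*n + 18) + 60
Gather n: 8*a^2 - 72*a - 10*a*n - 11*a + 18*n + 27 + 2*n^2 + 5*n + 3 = 8*a^2 - 83*a + 2*n^2 + n*(23 - 10*a) + 30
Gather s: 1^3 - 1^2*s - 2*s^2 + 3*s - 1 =-2*s^2 + 2*s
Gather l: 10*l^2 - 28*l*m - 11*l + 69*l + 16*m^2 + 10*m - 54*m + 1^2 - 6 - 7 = 10*l^2 + l*(58 - 28*m) + 16*m^2 - 44*m - 12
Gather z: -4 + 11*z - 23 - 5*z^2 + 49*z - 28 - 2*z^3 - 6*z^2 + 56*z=-2*z^3 - 11*z^2 + 116*z - 55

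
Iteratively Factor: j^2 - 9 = (j - 3)*(j + 3)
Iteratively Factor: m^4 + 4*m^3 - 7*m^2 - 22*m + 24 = (m - 1)*(m^3 + 5*m^2 - 2*m - 24) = (m - 2)*(m - 1)*(m^2 + 7*m + 12) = (m - 2)*(m - 1)*(m + 3)*(m + 4)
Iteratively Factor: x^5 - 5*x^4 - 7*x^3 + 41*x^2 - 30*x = (x - 5)*(x^4 - 7*x^2 + 6*x) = (x - 5)*(x - 2)*(x^3 + 2*x^2 - 3*x) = x*(x - 5)*(x - 2)*(x^2 + 2*x - 3) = x*(x - 5)*(x - 2)*(x - 1)*(x + 3)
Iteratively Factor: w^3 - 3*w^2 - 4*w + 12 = (w - 2)*(w^2 - w - 6) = (w - 2)*(w + 2)*(w - 3)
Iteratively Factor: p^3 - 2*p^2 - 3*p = (p - 3)*(p^2 + p) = (p - 3)*(p + 1)*(p)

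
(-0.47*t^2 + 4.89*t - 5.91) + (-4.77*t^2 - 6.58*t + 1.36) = -5.24*t^2 - 1.69*t - 4.55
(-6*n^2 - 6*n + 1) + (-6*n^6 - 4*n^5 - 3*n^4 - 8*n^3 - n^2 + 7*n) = -6*n^6 - 4*n^5 - 3*n^4 - 8*n^3 - 7*n^2 + n + 1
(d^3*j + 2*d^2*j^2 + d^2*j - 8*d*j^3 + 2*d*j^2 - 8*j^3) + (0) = d^3*j + 2*d^2*j^2 + d^2*j - 8*d*j^3 + 2*d*j^2 - 8*j^3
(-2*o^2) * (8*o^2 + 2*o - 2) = -16*o^4 - 4*o^3 + 4*o^2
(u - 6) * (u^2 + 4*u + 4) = u^3 - 2*u^2 - 20*u - 24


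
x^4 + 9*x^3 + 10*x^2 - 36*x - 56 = (x - 2)*(x + 2)^2*(x + 7)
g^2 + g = g*(g + 1)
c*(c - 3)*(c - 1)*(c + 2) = c^4 - 2*c^3 - 5*c^2 + 6*c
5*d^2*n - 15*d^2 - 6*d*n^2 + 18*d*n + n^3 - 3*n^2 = (-5*d + n)*(-d + n)*(n - 3)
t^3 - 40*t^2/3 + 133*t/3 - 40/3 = (t - 8)*(t - 5)*(t - 1/3)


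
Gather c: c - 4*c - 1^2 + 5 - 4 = -3*c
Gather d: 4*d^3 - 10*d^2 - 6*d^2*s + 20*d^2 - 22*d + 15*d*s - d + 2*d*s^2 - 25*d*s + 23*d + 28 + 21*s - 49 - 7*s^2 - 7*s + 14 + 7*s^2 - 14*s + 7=4*d^3 + d^2*(10 - 6*s) + d*(2*s^2 - 10*s)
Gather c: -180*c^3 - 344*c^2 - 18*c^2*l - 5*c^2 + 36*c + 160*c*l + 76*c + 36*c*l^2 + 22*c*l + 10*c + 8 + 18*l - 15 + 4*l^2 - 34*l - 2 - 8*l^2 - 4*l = -180*c^3 + c^2*(-18*l - 349) + c*(36*l^2 + 182*l + 122) - 4*l^2 - 20*l - 9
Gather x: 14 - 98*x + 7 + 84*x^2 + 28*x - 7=84*x^2 - 70*x + 14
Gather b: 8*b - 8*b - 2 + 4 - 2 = 0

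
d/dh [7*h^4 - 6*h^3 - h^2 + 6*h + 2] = 28*h^3 - 18*h^2 - 2*h + 6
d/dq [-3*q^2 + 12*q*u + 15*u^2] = -6*q + 12*u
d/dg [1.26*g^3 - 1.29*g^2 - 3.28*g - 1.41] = 3.78*g^2 - 2.58*g - 3.28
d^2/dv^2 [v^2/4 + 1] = 1/2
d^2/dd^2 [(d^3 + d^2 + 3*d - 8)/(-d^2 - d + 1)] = 8*(-d^3 + 6*d^2 + 3*d + 3)/(d^6 + 3*d^5 - 5*d^3 + 3*d - 1)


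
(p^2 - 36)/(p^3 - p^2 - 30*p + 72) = (p - 6)/(p^2 - 7*p + 12)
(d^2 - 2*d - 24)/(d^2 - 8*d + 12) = (d + 4)/(d - 2)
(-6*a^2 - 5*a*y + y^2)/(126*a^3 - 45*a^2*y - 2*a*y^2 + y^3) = (a + y)/(-21*a^2 + 4*a*y + y^2)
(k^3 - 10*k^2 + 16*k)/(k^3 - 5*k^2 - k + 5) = k*(k^2 - 10*k + 16)/(k^3 - 5*k^2 - k + 5)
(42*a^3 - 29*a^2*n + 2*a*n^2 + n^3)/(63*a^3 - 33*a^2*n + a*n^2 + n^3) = (2*a - n)/(3*a - n)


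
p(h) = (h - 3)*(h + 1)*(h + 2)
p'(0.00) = -7.00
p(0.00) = -6.00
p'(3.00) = 20.00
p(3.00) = 0.00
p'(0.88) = -4.68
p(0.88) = -11.48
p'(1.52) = -0.07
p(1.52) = -13.13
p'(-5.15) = 72.57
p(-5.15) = -106.54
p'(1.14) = -3.10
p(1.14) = -12.50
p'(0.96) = -4.24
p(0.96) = -11.84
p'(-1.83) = 3.05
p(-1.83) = 0.68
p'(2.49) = 11.60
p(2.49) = -7.99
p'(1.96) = 4.52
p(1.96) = -12.19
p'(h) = (h - 3)*(h + 1) + (h - 3)*(h + 2) + (h + 1)*(h + 2) = 3*h^2 - 7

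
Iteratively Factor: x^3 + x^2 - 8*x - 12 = (x + 2)*(x^2 - x - 6) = (x - 3)*(x + 2)*(x + 2)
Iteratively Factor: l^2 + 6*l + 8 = (l + 4)*(l + 2)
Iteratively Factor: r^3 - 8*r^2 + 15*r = (r - 3)*(r^2 - 5*r) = r*(r - 3)*(r - 5)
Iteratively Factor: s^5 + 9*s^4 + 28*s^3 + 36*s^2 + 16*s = (s + 2)*(s^4 + 7*s^3 + 14*s^2 + 8*s) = (s + 2)*(s + 4)*(s^3 + 3*s^2 + 2*s) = s*(s + 2)*(s + 4)*(s^2 + 3*s + 2) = s*(s + 1)*(s + 2)*(s + 4)*(s + 2)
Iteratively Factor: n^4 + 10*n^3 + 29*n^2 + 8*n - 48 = (n + 3)*(n^3 + 7*n^2 + 8*n - 16) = (n + 3)*(n + 4)*(n^2 + 3*n - 4) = (n - 1)*(n + 3)*(n + 4)*(n + 4)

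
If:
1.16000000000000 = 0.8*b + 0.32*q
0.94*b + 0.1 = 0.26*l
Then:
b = 1.45 - 0.4*q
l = 5.62692307692308 - 1.44615384615385*q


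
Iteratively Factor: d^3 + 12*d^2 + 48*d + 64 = (d + 4)*(d^2 + 8*d + 16) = (d + 4)^2*(d + 4)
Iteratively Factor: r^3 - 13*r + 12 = (r + 4)*(r^2 - 4*r + 3) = (r - 1)*(r + 4)*(r - 3)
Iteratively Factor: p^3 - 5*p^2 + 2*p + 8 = (p + 1)*(p^2 - 6*p + 8) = (p - 4)*(p + 1)*(p - 2)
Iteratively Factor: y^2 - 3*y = (y)*(y - 3)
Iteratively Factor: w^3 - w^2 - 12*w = (w - 4)*(w^2 + 3*w) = (w - 4)*(w + 3)*(w)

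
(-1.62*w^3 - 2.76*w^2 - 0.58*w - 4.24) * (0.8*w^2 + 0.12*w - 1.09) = -1.296*w^5 - 2.4024*w^4 + 0.9706*w^3 - 0.4532*w^2 + 0.1234*w + 4.6216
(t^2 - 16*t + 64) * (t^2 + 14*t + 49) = t^4 - 2*t^3 - 111*t^2 + 112*t + 3136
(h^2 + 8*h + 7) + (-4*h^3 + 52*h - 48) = -4*h^3 + h^2 + 60*h - 41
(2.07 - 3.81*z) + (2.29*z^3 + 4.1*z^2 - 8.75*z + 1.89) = 2.29*z^3 + 4.1*z^2 - 12.56*z + 3.96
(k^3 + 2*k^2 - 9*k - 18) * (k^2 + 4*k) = k^5 + 6*k^4 - k^3 - 54*k^2 - 72*k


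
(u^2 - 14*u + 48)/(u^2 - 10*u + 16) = (u - 6)/(u - 2)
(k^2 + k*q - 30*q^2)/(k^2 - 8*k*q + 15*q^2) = (-k - 6*q)/(-k + 3*q)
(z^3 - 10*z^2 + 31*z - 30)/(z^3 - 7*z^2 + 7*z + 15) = (z - 2)/(z + 1)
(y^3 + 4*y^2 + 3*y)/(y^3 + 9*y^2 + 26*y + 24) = y*(y + 1)/(y^2 + 6*y + 8)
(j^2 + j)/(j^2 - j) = (j + 1)/(j - 1)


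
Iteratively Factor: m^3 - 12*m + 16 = (m - 2)*(m^2 + 2*m - 8) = (m - 2)*(m + 4)*(m - 2)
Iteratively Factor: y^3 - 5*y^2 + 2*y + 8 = (y - 4)*(y^2 - y - 2) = (y - 4)*(y - 2)*(y + 1)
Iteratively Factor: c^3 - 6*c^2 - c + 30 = (c + 2)*(c^2 - 8*c + 15) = (c - 3)*(c + 2)*(c - 5)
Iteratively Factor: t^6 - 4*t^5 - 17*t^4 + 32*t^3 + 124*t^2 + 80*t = (t + 2)*(t^5 - 6*t^4 - 5*t^3 + 42*t^2 + 40*t) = (t - 4)*(t + 2)*(t^4 - 2*t^3 - 13*t^2 - 10*t) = (t - 5)*(t - 4)*(t + 2)*(t^3 + 3*t^2 + 2*t) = (t - 5)*(t - 4)*(t + 1)*(t + 2)*(t^2 + 2*t) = t*(t - 5)*(t - 4)*(t + 1)*(t + 2)*(t + 2)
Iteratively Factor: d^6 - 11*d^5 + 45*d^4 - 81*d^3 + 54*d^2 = (d - 2)*(d^5 - 9*d^4 + 27*d^3 - 27*d^2) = d*(d - 2)*(d^4 - 9*d^3 + 27*d^2 - 27*d) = d*(d - 3)*(d - 2)*(d^3 - 6*d^2 + 9*d) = d*(d - 3)^2*(d - 2)*(d^2 - 3*d) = d*(d - 3)^3*(d - 2)*(d)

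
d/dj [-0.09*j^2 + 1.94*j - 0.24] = 1.94 - 0.18*j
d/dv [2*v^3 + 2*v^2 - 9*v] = 6*v^2 + 4*v - 9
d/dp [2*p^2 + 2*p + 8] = 4*p + 2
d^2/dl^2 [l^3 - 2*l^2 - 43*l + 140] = 6*l - 4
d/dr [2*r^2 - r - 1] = 4*r - 1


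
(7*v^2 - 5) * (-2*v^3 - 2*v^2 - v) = -14*v^5 - 14*v^4 + 3*v^3 + 10*v^2 + 5*v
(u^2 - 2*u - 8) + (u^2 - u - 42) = 2*u^2 - 3*u - 50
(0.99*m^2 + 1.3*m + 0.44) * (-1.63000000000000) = -1.6137*m^2 - 2.119*m - 0.7172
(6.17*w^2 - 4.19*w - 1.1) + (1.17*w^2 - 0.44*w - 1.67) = 7.34*w^2 - 4.63*w - 2.77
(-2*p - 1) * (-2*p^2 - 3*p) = 4*p^3 + 8*p^2 + 3*p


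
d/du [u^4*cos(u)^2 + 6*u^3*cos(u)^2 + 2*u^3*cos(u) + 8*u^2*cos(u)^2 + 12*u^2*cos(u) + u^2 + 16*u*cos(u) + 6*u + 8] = -u^4*sin(2*u) - 2*u^3*sin(u) - 6*u^3*sin(2*u) + 4*u^3*cos(u)^2 - 12*u^2*sin(u) - 8*u^2*sin(2*u) + 18*u^2*cos(u)^2 + 6*u^2*cos(u) - 16*u*sin(u) + 16*u*cos(u)^2 + 24*u*cos(u) + 2*u + 16*cos(u) + 6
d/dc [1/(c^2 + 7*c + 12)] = (-2*c - 7)/(c^2 + 7*c + 12)^2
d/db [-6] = 0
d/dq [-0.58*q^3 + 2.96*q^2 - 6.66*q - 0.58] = -1.74*q^2 + 5.92*q - 6.66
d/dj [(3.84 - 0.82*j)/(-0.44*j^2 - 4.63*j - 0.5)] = (-0.3608*j^2 + 3.3792*j + 18.1892)/(0.1936*j^4 + 4.0744*j^3 + 21.8769*j^2 + 4.63*j + 0.25)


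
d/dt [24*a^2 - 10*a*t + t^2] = -10*a + 2*t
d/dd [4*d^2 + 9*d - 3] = 8*d + 9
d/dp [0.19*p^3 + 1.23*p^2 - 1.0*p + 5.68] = 0.57*p^2 + 2.46*p - 1.0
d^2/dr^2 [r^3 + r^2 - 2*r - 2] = 6*r + 2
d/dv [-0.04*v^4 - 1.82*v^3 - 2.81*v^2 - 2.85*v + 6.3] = -0.16*v^3 - 5.46*v^2 - 5.62*v - 2.85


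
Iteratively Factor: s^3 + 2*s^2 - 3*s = (s)*(s^2 + 2*s - 3) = s*(s + 3)*(s - 1)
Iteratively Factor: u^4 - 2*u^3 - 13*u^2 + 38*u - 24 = (u - 3)*(u^3 + u^2 - 10*u + 8) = (u - 3)*(u - 1)*(u^2 + 2*u - 8) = (u - 3)*(u - 2)*(u - 1)*(u + 4)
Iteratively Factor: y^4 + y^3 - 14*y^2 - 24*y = (y)*(y^3 + y^2 - 14*y - 24) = y*(y + 3)*(y^2 - 2*y - 8) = y*(y - 4)*(y + 3)*(y + 2)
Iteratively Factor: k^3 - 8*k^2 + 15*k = (k - 5)*(k^2 - 3*k) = (k - 5)*(k - 3)*(k)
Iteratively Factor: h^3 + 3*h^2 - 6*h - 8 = (h + 4)*(h^2 - h - 2) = (h - 2)*(h + 4)*(h + 1)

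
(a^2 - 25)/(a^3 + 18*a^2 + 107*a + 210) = (a - 5)/(a^2 + 13*a + 42)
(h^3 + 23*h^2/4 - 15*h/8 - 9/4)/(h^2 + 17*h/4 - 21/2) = (8*h^2 - 2*h - 3)/(2*(4*h - 7))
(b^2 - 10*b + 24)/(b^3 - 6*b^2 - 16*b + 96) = 1/(b + 4)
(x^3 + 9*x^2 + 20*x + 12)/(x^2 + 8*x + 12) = x + 1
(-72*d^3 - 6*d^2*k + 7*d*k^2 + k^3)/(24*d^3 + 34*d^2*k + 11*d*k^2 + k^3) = (-3*d + k)/(d + k)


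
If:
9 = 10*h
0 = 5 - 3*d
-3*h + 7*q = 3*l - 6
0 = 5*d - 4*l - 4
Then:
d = 5/3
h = 9/10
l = 13/12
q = -1/140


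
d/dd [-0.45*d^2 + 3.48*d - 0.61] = 3.48 - 0.9*d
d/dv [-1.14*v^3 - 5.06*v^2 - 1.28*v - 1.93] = -3.42*v^2 - 10.12*v - 1.28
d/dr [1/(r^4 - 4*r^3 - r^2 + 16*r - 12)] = 2*(-2*r^3 + 6*r^2 + r - 8)/(-r^4 + 4*r^3 + r^2 - 16*r + 12)^2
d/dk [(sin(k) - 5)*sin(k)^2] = (3*sin(k) - 10)*sin(k)*cos(k)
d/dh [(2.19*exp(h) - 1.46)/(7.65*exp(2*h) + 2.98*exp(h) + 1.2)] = (-16.7535*exp(2*h) + 22.338*exp(h) + 6.9788)*exp(h)/(58.5225*exp(4*h) + 45.594*exp(3*h) + 27.2404*exp(2*h) + 7.152*exp(h) + 1.44)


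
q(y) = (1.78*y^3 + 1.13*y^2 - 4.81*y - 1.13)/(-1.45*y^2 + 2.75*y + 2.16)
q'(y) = (2.9*y - 2.75)*(1.78*y^3 + 1.13*y^2 - 4.81*y - 1.13)/(-1.45*y^2 + 2.75*y + 2.16)^2 + (5.34*y^2 + 2.26*y - 4.81)/(-1.45*y^2 + 2.75*y + 2.16) = (-2.581*y^4 + 9.79*y^3 + 7.6674*y^2 + 1.6046*y - 7.2821)/(2.1025*y^4 - 7.975*y^3 + 1.2985*y^2 + 11.88*y + 4.6656)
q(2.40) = 45.20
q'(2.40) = 543.29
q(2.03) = 4.90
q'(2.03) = 21.02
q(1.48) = -0.00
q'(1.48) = 3.35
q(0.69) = -0.99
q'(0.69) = 0.01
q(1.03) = -0.85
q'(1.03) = 0.86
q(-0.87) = -2.06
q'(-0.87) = -6.11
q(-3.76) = 2.15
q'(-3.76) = -1.14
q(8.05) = -13.81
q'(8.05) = -1.08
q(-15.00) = 15.55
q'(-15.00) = -1.21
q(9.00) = -14.85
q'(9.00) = -1.12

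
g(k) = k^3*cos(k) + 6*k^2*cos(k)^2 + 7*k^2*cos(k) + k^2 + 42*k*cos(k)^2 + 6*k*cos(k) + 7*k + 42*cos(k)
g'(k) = -k^3*sin(k) - 12*k^2*sin(k)*cos(k) - 7*k^2*sin(k) + 3*k^2*cos(k) - 84*k*sin(k)*cos(k) - 6*k*sin(k) + 12*k*cos(k)^2 + 14*k*cos(k) + 2*k - 42*sin(k) + 42*cos(k)^2 + 6*cos(k) + 7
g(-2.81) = -129.98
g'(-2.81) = 80.35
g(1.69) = 6.78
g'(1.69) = -48.89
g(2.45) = 18.20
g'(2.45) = 73.49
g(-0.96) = 6.74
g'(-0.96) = 13.98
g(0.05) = 44.73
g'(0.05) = 53.97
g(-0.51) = 17.02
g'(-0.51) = 35.91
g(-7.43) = -4.39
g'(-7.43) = 2.35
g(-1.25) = 2.24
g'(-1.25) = 20.49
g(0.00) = 42.00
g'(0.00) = 55.00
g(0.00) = 42.00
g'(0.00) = 55.00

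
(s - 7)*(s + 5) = s^2 - 2*s - 35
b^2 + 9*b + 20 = (b + 4)*(b + 5)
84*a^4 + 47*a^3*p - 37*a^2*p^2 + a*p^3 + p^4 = (-4*a + p)*(-3*a + p)*(a + p)*(7*a + p)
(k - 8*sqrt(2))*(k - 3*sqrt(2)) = k^2 - 11*sqrt(2)*k + 48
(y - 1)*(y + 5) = y^2 + 4*y - 5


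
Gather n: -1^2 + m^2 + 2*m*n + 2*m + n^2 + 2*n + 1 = m^2 + 2*m + n^2 + n*(2*m + 2)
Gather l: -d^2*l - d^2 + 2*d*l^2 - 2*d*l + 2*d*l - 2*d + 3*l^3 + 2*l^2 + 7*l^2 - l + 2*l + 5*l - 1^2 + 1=-d^2 - 2*d + 3*l^3 + l^2*(2*d + 9) + l*(6 - d^2)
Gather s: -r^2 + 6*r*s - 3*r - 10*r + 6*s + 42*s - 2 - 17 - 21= -r^2 - 13*r + s*(6*r + 48) - 40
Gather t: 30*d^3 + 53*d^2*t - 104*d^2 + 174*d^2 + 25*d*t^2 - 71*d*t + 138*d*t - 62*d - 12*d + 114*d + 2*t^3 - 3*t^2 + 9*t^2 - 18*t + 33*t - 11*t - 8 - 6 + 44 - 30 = 30*d^3 + 70*d^2 + 40*d + 2*t^3 + t^2*(25*d + 6) + t*(53*d^2 + 67*d + 4)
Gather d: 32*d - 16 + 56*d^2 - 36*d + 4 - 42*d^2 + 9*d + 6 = 14*d^2 + 5*d - 6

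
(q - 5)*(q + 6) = q^2 + q - 30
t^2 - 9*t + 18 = (t - 6)*(t - 3)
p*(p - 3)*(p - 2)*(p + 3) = p^4 - 2*p^3 - 9*p^2 + 18*p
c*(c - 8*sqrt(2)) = c^2 - 8*sqrt(2)*c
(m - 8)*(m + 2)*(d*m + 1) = d*m^3 - 6*d*m^2 - 16*d*m + m^2 - 6*m - 16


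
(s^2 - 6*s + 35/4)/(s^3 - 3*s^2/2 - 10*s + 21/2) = (s - 5/2)/(s^2 + 2*s - 3)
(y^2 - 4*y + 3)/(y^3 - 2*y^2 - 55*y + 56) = (y - 3)/(y^2 - y - 56)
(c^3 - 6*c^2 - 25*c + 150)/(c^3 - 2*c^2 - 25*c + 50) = (c - 6)/(c - 2)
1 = 1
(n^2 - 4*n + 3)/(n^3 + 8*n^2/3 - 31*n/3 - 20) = 3*(n - 1)/(3*n^2 + 17*n + 20)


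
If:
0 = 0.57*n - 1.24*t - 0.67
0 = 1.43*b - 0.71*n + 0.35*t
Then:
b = 0.835357624831309*t + 0.583609373083057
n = 2.17543859649123*t + 1.17543859649123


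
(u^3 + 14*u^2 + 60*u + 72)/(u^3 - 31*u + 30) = (u^2 + 8*u + 12)/(u^2 - 6*u + 5)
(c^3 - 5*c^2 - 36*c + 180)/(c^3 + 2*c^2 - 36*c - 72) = (c - 5)/(c + 2)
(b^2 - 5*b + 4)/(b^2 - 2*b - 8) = (b - 1)/(b + 2)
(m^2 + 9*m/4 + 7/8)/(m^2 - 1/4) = (4*m + 7)/(2*(2*m - 1))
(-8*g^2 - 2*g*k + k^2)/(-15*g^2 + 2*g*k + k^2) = (-8*g^2 - 2*g*k + k^2)/(-15*g^2 + 2*g*k + k^2)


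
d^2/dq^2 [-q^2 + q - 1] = -2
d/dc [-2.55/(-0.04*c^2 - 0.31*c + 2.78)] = (-0.204*c - 0.7905)/(0.04*c^2 + 0.31*c - 2.78)^2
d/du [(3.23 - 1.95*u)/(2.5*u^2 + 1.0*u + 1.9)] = (4.875*u^2 - 16.15*u - 6.935)/(6.25*u^4 + 5.0*u^3 + 10.5*u^2 + 3.8*u + 3.61)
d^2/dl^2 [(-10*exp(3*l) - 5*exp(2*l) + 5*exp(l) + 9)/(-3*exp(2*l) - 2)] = (90*exp(6*l) + 75*exp(4*l) - 444*exp(3*l) + 540*exp(2*l) + 296*exp(l) - 20)*exp(l)/(27*exp(6*l) + 54*exp(4*l) + 36*exp(2*l) + 8)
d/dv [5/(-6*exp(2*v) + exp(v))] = 5*(12*exp(v) - 1)*exp(-v)/(6*exp(v) - 1)^2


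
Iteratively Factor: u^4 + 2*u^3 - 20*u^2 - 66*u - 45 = (u + 3)*(u^3 - u^2 - 17*u - 15) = (u - 5)*(u + 3)*(u^2 + 4*u + 3) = (u - 5)*(u + 3)^2*(u + 1)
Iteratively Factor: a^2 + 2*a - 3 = (a - 1)*(a + 3)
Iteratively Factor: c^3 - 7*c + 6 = (c - 1)*(c^2 + c - 6) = (c - 2)*(c - 1)*(c + 3)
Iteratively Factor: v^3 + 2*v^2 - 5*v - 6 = (v + 1)*(v^2 + v - 6) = (v - 2)*(v + 1)*(v + 3)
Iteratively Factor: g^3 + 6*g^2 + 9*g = (g + 3)*(g^2 + 3*g) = (g + 3)^2*(g)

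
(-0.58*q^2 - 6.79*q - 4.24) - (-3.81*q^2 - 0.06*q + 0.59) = 3.23*q^2 - 6.73*q - 4.83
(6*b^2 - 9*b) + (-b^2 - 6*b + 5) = 5*b^2 - 15*b + 5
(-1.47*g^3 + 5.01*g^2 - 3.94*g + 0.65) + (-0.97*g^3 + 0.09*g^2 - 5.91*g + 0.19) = -2.44*g^3 + 5.1*g^2 - 9.85*g + 0.84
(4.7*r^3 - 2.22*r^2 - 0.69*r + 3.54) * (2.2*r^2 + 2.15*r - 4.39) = 10.34*r^5 + 5.221*r^4 - 26.924*r^3 + 16.0503*r^2 + 10.6401*r - 15.5406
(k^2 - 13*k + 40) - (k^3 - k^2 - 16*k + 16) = -k^3 + 2*k^2 + 3*k + 24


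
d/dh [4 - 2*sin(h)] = -2*cos(h)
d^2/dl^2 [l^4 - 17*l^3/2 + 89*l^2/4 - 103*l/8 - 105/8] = 12*l^2 - 51*l + 89/2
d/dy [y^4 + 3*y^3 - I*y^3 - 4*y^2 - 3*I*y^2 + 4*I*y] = 4*y^3 + y^2*(9 - 3*I) + y*(-8 - 6*I) + 4*I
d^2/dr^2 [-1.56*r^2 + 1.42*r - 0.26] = -3.12000000000000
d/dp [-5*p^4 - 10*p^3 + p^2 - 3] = 2*p*(-10*p^2 - 15*p + 1)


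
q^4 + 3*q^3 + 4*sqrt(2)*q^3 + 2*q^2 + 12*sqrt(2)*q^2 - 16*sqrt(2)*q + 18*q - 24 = (q - 1)*(q + 4)*(q + sqrt(2))*(q + 3*sqrt(2))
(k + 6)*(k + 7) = k^2 + 13*k + 42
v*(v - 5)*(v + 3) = v^3 - 2*v^2 - 15*v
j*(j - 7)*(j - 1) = j^3 - 8*j^2 + 7*j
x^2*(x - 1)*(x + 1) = x^4 - x^2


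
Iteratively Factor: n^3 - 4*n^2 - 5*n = (n)*(n^2 - 4*n - 5) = n*(n - 5)*(n + 1)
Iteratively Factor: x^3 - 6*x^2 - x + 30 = (x + 2)*(x^2 - 8*x + 15) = (x - 3)*(x + 2)*(x - 5)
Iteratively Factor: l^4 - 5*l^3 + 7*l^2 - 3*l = (l - 1)*(l^3 - 4*l^2 + 3*l) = (l - 1)^2*(l^2 - 3*l) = (l - 3)*(l - 1)^2*(l)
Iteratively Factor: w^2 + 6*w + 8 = (w + 4)*(w + 2)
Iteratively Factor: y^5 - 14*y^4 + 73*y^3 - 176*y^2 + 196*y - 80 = (y - 1)*(y^4 - 13*y^3 + 60*y^2 - 116*y + 80) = (y - 4)*(y - 1)*(y^3 - 9*y^2 + 24*y - 20) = (y - 4)*(y - 2)*(y - 1)*(y^2 - 7*y + 10) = (y - 5)*(y - 4)*(y - 2)*(y - 1)*(y - 2)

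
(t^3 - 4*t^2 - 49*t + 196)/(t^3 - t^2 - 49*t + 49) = (t - 4)/(t - 1)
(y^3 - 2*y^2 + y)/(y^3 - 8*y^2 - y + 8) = y*(y - 1)/(y^2 - 7*y - 8)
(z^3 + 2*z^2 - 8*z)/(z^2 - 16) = z*(z - 2)/(z - 4)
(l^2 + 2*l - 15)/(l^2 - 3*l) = (l + 5)/l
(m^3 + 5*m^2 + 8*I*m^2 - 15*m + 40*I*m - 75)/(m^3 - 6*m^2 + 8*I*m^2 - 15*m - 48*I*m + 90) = (m + 5)/(m - 6)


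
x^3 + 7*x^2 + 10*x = x*(x + 2)*(x + 5)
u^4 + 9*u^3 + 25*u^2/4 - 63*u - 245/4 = (u - 5/2)*(u + 1)*(u + 7/2)*(u + 7)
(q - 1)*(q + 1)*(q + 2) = q^3 + 2*q^2 - q - 2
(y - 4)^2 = y^2 - 8*y + 16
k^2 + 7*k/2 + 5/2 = (k + 1)*(k + 5/2)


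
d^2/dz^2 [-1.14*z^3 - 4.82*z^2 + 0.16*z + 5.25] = -6.84*z - 9.64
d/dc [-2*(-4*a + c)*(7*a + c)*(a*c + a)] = 2*a*(28*a^2 - 6*a*c - 3*a - 3*c^2 - 2*c)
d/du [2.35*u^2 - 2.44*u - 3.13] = 4.7*u - 2.44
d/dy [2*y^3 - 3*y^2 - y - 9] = 6*y^2 - 6*y - 1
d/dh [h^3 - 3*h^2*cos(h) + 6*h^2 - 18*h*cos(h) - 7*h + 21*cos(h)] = 3*h^2*sin(h) + 3*h^2 + 18*h*sin(h) - 6*h*cos(h) + 12*h - 21*sin(h) - 18*cos(h) - 7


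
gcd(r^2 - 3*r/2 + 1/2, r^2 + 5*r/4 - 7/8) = r - 1/2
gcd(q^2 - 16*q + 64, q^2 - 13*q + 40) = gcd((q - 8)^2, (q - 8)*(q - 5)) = q - 8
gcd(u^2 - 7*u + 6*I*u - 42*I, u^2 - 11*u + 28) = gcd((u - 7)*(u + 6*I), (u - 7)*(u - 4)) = u - 7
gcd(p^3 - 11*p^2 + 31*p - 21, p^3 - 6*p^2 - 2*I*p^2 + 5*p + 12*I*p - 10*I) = p - 1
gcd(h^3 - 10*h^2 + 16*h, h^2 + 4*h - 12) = h - 2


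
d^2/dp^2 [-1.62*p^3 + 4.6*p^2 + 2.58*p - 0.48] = 9.2 - 9.72*p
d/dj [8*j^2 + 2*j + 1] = 16*j + 2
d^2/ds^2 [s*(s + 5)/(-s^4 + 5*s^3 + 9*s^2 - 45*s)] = 2*(-3*s^5 - 15*s^4 + 166*s^3 + 30*s^2 - 675*s - 1935)/(s^9 - 15*s^8 + 48*s^7 + 280*s^6 - 1782*s^5 - 270*s^4 + 17496*s^3 - 19440*s^2 - 54675*s + 91125)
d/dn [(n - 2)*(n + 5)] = 2*n + 3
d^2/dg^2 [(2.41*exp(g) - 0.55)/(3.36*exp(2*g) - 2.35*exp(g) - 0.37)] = (27.207936*exp(4*g) - 5.80776*exp(3*g) + 31.005072*exp(2*g) - 7.86791*exp(g) + 0.808154)*exp(g)/(37.933056*exp(6*g) - 79.59168*exp(5*g) + 43.135344*exp(4*g) + 4.551245*exp(3*g) - 4.750023*exp(2*g) - 0.965145*exp(g) - 0.050653)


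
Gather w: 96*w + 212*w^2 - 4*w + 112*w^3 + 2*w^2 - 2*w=112*w^3 + 214*w^2 + 90*w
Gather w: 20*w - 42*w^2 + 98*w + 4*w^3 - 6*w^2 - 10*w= 4*w^3 - 48*w^2 + 108*w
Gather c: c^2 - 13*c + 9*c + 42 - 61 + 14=c^2 - 4*c - 5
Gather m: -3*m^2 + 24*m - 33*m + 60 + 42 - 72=-3*m^2 - 9*m + 30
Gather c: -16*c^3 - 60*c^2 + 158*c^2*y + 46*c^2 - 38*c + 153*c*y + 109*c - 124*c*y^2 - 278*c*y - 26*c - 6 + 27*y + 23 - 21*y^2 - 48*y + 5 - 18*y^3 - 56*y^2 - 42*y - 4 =-16*c^3 + c^2*(158*y - 14) + c*(-124*y^2 - 125*y + 45) - 18*y^3 - 77*y^2 - 63*y + 18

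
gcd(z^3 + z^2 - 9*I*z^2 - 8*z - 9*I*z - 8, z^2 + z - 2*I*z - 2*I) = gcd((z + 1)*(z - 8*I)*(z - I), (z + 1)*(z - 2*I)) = z + 1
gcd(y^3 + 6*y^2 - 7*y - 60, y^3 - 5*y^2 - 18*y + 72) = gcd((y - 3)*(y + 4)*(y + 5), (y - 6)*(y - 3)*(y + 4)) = y^2 + y - 12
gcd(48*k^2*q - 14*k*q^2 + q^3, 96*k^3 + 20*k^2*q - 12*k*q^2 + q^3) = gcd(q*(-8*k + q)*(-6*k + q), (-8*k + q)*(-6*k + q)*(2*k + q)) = 48*k^2 - 14*k*q + q^2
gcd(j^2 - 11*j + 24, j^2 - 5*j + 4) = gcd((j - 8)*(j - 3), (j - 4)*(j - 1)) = 1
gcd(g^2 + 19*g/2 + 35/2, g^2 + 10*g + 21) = g + 7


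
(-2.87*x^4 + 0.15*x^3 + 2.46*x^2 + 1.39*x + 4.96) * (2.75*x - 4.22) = -7.8925*x^5 + 12.5239*x^4 + 6.132*x^3 - 6.5587*x^2 + 7.7742*x - 20.9312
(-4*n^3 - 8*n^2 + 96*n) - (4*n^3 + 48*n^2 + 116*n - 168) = -8*n^3 - 56*n^2 - 20*n + 168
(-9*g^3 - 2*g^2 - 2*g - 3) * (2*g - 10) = -18*g^4 + 86*g^3 + 16*g^2 + 14*g + 30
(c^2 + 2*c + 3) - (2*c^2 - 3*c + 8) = -c^2 + 5*c - 5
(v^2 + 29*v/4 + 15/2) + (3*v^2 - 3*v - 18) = 4*v^2 + 17*v/4 - 21/2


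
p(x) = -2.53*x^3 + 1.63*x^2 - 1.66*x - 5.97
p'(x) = -7.59*x^2 + 3.26*x - 1.66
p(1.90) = -20.59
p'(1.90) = -22.87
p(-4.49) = 263.36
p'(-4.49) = -169.31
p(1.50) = -13.33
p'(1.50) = -13.85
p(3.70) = -117.95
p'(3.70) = -93.51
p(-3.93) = 179.30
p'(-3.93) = -131.70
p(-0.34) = -5.12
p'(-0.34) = -3.65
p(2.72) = -49.34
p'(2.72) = -48.95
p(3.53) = -102.81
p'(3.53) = -84.73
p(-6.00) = 609.15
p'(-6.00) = -294.46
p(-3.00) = 81.99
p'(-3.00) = -79.75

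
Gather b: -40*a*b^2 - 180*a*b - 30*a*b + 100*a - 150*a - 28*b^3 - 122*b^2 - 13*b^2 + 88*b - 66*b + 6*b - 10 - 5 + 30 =-50*a - 28*b^3 + b^2*(-40*a - 135) + b*(28 - 210*a) + 15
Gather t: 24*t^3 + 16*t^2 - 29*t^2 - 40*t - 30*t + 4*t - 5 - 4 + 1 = 24*t^3 - 13*t^2 - 66*t - 8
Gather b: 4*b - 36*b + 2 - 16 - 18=-32*b - 32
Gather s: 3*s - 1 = 3*s - 1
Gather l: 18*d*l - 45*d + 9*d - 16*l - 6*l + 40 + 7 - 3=-36*d + l*(18*d - 22) + 44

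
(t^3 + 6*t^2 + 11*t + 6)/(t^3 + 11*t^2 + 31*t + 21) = (t + 2)/(t + 7)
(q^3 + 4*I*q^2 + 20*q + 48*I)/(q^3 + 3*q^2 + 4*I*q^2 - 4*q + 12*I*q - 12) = (q^2 + 2*I*q + 24)/(q^2 + q*(3 + 2*I) + 6*I)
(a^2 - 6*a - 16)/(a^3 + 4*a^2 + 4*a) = (a - 8)/(a*(a + 2))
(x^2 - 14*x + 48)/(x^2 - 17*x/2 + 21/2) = 2*(x^2 - 14*x + 48)/(2*x^2 - 17*x + 21)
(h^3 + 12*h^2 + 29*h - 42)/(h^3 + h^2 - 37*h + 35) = (h + 6)/(h - 5)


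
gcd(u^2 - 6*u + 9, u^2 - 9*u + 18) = u - 3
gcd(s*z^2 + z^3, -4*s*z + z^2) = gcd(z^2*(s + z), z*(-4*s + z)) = z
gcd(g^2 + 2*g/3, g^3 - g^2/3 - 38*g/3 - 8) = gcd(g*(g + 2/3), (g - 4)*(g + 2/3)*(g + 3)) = g + 2/3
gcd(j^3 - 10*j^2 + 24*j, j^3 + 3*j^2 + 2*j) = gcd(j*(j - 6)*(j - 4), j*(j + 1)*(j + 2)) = j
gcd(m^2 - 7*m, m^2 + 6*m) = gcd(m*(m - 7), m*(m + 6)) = m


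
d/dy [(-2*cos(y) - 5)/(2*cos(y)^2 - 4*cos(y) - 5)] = 2*(-10*cos(y) - cos(2*y) + 4)*sin(y)/(4*cos(y) - cos(2*y) + 4)^2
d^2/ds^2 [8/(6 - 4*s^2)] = 48*(-2*s^2 - 1)/(2*s^2 - 3)^3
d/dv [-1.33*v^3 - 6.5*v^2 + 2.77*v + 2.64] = -3.99*v^2 - 13.0*v + 2.77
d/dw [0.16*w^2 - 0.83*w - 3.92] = 0.32*w - 0.83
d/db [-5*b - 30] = -5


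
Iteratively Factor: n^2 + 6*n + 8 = (n + 4)*(n + 2)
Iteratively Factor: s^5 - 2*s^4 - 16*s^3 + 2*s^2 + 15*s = (s - 5)*(s^4 + 3*s^3 - s^2 - 3*s) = (s - 5)*(s + 1)*(s^3 + 2*s^2 - 3*s) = (s - 5)*(s - 1)*(s + 1)*(s^2 + 3*s) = (s - 5)*(s - 1)*(s + 1)*(s + 3)*(s)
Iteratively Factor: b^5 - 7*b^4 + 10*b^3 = (b - 2)*(b^4 - 5*b^3) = b*(b - 2)*(b^3 - 5*b^2) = b*(b - 5)*(b - 2)*(b^2) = b^2*(b - 5)*(b - 2)*(b)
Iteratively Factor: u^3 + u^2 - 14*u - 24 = (u + 2)*(u^2 - u - 12) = (u - 4)*(u + 2)*(u + 3)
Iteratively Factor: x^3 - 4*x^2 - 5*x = (x - 5)*(x^2 + x) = (x - 5)*(x + 1)*(x)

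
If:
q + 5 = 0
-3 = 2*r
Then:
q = -5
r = -3/2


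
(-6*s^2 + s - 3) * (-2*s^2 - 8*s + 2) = 12*s^4 + 46*s^3 - 14*s^2 + 26*s - 6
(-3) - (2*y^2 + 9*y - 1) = -2*y^2 - 9*y - 2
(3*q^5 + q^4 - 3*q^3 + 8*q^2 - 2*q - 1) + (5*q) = 3*q^5 + q^4 - 3*q^3 + 8*q^2 + 3*q - 1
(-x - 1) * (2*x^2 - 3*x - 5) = -2*x^3 + x^2 + 8*x + 5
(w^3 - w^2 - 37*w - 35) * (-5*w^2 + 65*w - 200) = -5*w^5 + 70*w^4 - 80*w^3 - 2030*w^2 + 5125*w + 7000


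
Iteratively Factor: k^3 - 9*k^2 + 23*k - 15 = (k - 3)*(k^2 - 6*k + 5) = (k - 5)*(k - 3)*(k - 1)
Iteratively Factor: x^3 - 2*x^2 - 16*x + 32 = (x - 4)*(x^2 + 2*x - 8) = (x - 4)*(x + 4)*(x - 2)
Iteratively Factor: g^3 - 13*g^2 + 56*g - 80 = (g - 5)*(g^2 - 8*g + 16) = (g - 5)*(g - 4)*(g - 4)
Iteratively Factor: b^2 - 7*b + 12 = (b - 4)*(b - 3)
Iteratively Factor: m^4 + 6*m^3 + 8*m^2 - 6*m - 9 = (m + 3)*(m^3 + 3*m^2 - m - 3) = (m + 3)^2*(m^2 - 1) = (m + 1)*(m + 3)^2*(m - 1)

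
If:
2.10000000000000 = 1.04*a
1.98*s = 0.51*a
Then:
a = 2.02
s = 0.52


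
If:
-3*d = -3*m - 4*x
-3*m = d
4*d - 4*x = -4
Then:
No Solution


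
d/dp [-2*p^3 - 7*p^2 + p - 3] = -6*p^2 - 14*p + 1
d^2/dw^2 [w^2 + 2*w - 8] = 2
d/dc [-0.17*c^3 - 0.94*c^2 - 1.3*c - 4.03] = -0.51*c^2 - 1.88*c - 1.3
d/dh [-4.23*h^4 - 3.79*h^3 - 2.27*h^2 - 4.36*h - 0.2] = -16.92*h^3 - 11.37*h^2 - 4.54*h - 4.36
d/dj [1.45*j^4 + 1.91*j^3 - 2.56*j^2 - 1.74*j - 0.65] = 5.8*j^3 + 5.73*j^2 - 5.12*j - 1.74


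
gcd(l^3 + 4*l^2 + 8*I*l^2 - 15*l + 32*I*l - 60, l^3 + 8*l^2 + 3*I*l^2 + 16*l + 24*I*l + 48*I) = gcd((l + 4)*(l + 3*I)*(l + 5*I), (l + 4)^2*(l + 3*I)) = l^2 + l*(4 + 3*I) + 12*I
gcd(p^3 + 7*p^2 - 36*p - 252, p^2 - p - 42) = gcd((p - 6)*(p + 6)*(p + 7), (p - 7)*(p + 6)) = p + 6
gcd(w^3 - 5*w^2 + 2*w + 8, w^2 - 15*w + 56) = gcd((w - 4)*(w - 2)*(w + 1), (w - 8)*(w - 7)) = 1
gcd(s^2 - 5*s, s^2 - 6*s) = s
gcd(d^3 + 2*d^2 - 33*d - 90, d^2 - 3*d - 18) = d^2 - 3*d - 18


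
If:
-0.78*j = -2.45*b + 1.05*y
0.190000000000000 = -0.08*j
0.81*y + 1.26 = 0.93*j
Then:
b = -2.59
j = -2.38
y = -4.28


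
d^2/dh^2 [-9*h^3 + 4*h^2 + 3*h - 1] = 8 - 54*h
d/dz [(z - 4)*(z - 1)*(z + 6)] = 3*z^2 + 2*z - 26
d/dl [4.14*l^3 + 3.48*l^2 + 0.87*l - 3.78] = 12.42*l^2 + 6.96*l + 0.87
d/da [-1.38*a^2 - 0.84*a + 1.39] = -2.76*a - 0.84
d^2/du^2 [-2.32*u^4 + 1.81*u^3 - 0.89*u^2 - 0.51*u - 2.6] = -27.84*u^2 + 10.86*u - 1.78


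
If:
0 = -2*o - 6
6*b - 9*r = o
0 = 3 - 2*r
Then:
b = 7/4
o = -3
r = 3/2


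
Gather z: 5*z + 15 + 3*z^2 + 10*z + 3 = 3*z^2 + 15*z + 18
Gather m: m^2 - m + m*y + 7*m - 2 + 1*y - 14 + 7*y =m^2 + m*(y + 6) + 8*y - 16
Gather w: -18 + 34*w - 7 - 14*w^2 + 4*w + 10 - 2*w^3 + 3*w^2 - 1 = -2*w^3 - 11*w^2 + 38*w - 16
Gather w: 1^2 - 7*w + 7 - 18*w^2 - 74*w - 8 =-18*w^2 - 81*w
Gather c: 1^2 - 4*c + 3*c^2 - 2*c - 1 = 3*c^2 - 6*c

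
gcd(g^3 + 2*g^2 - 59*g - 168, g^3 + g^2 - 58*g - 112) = g^2 - g - 56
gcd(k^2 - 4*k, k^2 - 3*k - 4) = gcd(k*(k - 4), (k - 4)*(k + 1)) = k - 4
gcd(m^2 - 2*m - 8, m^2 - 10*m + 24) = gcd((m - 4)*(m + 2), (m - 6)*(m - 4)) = m - 4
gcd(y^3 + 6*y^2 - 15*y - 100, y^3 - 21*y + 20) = y^2 + y - 20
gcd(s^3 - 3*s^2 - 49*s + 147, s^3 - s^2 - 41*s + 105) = s^2 + 4*s - 21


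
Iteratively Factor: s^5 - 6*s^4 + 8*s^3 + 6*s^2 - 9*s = (s)*(s^4 - 6*s^3 + 8*s^2 + 6*s - 9) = s*(s - 1)*(s^3 - 5*s^2 + 3*s + 9) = s*(s - 3)*(s - 1)*(s^2 - 2*s - 3) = s*(s - 3)*(s - 1)*(s + 1)*(s - 3)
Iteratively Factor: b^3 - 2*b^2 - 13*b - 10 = (b + 1)*(b^2 - 3*b - 10) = (b - 5)*(b + 1)*(b + 2)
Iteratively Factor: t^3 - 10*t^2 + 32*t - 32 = (t - 4)*(t^2 - 6*t + 8) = (t - 4)*(t - 2)*(t - 4)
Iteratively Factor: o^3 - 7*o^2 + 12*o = (o - 4)*(o^2 - 3*o) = (o - 4)*(o - 3)*(o)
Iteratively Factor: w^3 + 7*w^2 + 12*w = (w)*(w^2 + 7*w + 12) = w*(w + 3)*(w + 4)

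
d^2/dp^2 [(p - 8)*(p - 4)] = 2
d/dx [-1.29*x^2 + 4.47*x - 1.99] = 4.47 - 2.58*x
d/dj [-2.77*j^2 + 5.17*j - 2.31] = 5.17 - 5.54*j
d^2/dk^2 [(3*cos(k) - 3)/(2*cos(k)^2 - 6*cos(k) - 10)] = 3*(9*sin(k)^4*cos(k) - sin(k)^4 + 40*sin(k)^2 + 77*cos(k)/4 + 45*cos(3*k)/4 - cos(5*k)/2 + 19)/(2*(sin(k)^2 + 3*cos(k) + 4)^3)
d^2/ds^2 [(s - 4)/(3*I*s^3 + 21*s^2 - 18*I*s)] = 2*(s*(I*s^2 + 7*s - 6*I)*(-3*I*s^2 - 14*s - (s - 4)*(3*I*s + 7) + 6*I) + (s - 4)*(3*I*s^2 + 14*s - 6*I)^2)/(3*s^3*(I*s^2 + 7*s - 6*I)^3)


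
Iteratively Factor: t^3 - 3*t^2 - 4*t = (t + 1)*(t^2 - 4*t) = t*(t + 1)*(t - 4)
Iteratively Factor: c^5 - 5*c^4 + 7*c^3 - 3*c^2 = (c - 3)*(c^4 - 2*c^3 + c^2) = (c - 3)*(c - 1)*(c^3 - c^2) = (c - 3)*(c - 1)^2*(c^2) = c*(c - 3)*(c - 1)^2*(c)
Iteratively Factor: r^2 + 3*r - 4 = (r - 1)*(r + 4)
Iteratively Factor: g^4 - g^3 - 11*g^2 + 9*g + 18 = (g + 3)*(g^3 - 4*g^2 + g + 6) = (g - 3)*(g + 3)*(g^2 - g - 2) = (g - 3)*(g + 1)*(g + 3)*(g - 2)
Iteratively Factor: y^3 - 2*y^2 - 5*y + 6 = (y - 3)*(y^2 + y - 2) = (y - 3)*(y - 1)*(y + 2)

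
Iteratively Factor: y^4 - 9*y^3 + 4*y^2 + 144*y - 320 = (y - 5)*(y^3 - 4*y^2 - 16*y + 64) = (y - 5)*(y + 4)*(y^2 - 8*y + 16) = (y - 5)*(y - 4)*(y + 4)*(y - 4)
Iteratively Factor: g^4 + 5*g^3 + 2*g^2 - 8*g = (g)*(g^3 + 5*g^2 + 2*g - 8) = g*(g + 4)*(g^2 + g - 2) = g*(g - 1)*(g + 4)*(g + 2)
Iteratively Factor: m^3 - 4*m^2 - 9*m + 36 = (m + 3)*(m^2 - 7*m + 12) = (m - 3)*(m + 3)*(m - 4)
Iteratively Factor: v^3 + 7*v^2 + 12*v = (v + 3)*(v^2 + 4*v) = v*(v + 3)*(v + 4)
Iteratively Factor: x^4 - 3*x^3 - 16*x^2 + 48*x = (x - 3)*(x^3 - 16*x) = x*(x - 3)*(x^2 - 16) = x*(x - 3)*(x + 4)*(x - 4)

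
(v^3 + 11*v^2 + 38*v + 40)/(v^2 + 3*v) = (v^3 + 11*v^2 + 38*v + 40)/(v*(v + 3))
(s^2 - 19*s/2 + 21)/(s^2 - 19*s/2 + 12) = (2*s^2 - 19*s + 42)/(2*s^2 - 19*s + 24)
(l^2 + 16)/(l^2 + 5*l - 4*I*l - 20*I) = (l + 4*I)/(l + 5)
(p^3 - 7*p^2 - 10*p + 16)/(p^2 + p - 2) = p - 8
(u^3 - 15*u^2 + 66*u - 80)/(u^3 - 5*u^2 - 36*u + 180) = (u^2 - 10*u + 16)/(u^2 - 36)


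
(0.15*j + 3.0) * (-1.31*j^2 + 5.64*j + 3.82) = -0.1965*j^3 - 3.084*j^2 + 17.493*j + 11.46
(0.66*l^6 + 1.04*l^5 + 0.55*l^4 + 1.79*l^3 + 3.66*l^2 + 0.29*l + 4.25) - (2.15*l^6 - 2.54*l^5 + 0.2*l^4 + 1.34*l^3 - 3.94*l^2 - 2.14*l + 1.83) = -1.49*l^6 + 3.58*l^5 + 0.35*l^4 + 0.45*l^3 + 7.6*l^2 + 2.43*l + 2.42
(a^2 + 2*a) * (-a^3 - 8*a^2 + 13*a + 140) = -a^5 - 10*a^4 - 3*a^3 + 166*a^2 + 280*a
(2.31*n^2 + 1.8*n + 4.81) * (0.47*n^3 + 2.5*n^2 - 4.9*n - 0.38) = 1.0857*n^5 + 6.621*n^4 - 4.5583*n^3 + 2.3272*n^2 - 24.253*n - 1.8278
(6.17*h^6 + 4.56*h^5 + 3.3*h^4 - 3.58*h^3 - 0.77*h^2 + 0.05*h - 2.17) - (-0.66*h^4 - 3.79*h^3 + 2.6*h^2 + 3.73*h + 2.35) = 6.17*h^6 + 4.56*h^5 + 3.96*h^4 + 0.21*h^3 - 3.37*h^2 - 3.68*h - 4.52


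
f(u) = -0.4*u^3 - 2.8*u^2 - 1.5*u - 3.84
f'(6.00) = -78.30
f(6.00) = -200.04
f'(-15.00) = -187.50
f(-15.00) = 738.66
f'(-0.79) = 2.18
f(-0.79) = -4.21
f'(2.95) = -28.46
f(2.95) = -42.90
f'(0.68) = -5.86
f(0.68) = -6.28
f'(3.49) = -35.66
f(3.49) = -60.18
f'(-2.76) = 4.81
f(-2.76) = -12.62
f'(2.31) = -20.84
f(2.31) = -27.18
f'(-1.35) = 3.87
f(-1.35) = -5.93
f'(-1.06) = 3.09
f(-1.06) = -4.92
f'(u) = -1.2*u^2 - 5.6*u - 1.5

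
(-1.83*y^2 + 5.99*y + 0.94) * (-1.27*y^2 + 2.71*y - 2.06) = 2.3241*y^4 - 12.5666*y^3 + 18.8089*y^2 - 9.792*y - 1.9364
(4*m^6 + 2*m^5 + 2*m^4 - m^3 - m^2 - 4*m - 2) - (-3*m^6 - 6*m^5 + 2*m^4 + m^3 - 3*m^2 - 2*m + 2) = 7*m^6 + 8*m^5 - 2*m^3 + 2*m^2 - 2*m - 4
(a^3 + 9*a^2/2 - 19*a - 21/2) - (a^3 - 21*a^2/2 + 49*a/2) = 15*a^2 - 87*a/2 - 21/2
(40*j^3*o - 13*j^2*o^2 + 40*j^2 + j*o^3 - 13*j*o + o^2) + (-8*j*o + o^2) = 40*j^3*o - 13*j^2*o^2 + 40*j^2 + j*o^3 - 21*j*o + 2*o^2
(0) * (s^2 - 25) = 0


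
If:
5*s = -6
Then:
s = -6/5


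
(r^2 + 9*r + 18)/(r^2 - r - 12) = (r + 6)/(r - 4)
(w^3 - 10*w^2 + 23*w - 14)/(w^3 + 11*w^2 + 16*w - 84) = (w^2 - 8*w + 7)/(w^2 + 13*w + 42)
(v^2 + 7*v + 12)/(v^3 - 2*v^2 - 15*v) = (v + 4)/(v*(v - 5))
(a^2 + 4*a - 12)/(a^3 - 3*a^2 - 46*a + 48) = (a - 2)/(a^2 - 9*a + 8)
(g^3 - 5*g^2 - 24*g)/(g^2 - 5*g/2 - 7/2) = 2*g*(-g^2 + 5*g + 24)/(-2*g^2 + 5*g + 7)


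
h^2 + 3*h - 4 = (h - 1)*(h + 4)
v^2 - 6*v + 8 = (v - 4)*(v - 2)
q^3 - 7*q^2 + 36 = (q - 6)*(q - 3)*(q + 2)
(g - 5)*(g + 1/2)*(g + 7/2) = g^3 - g^2 - 73*g/4 - 35/4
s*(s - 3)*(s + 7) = s^3 + 4*s^2 - 21*s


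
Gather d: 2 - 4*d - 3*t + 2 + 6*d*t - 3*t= d*(6*t - 4) - 6*t + 4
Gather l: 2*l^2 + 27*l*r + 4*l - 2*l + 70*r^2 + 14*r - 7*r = 2*l^2 + l*(27*r + 2) + 70*r^2 + 7*r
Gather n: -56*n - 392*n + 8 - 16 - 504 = -448*n - 512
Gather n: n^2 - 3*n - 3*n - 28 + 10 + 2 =n^2 - 6*n - 16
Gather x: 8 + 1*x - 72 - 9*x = -8*x - 64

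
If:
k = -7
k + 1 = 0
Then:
No Solution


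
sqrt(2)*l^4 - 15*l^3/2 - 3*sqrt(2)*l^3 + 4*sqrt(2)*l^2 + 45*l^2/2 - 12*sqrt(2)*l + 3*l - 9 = (l - 3)*(l - 3*sqrt(2))*(l - sqrt(2))*(sqrt(2)*l + 1/2)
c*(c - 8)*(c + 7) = c^3 - c^2 - 56*c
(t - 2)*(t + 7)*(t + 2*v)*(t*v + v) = t^4*v + 2*t^3*v^2 + 6*t^3*v + 12*t^2*v^2 - 9*t^2*v - 18*t*v^2 - 14*t*v - 28*v^2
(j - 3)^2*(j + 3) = j^3 - 3*j^2 - 9*j + 27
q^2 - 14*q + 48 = (q - 8)*(q - 6)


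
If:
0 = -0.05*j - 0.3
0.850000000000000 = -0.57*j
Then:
No Solution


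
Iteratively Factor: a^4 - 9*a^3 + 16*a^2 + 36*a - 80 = (a + 2)*(a^3 - 11*a^2 + 38*a - 40) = (a - 4)*(a + 2)*(a^2 - 7*a + 10) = (a - 4)*(a - 2)*(a + 2)*(a - 5)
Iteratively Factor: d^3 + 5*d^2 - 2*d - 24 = (d + 3)*(d^2 + 2*d - 8) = (d + 3)*(d + 4)*(d - 2)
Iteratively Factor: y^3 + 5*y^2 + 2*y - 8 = (y + 2)*(y^2 + 3*y - 4) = (y + 2)*(y + 4)*(y - 1)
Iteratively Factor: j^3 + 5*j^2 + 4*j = (j)*(j^2 + 5*j + 4) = j*(j + 1)*(j + 4)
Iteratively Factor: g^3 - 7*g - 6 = (g + 2)*(g^2 - 2*g - 3) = (g + 1)*(g + 2)*(g - 3)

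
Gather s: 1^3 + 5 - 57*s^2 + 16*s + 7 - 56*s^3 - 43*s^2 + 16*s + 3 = -56*s^3 - 100*s^2 + 32*s + 16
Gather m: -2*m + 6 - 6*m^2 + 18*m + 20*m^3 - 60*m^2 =20*m^3 - 66*m^2 + 16*m + 6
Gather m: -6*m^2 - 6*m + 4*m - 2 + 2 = -6*m^2 - 2*m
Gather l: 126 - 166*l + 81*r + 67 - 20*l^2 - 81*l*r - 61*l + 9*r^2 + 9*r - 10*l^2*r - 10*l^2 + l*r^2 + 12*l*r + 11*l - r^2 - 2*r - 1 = l^2*(-10*r - 30) + l*(r^2 - 69*r - 216) + 8*r^2 + 88*r + 192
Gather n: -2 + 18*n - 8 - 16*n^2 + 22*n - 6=-16*n^2 + 40*n - 16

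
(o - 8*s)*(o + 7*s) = o^2 - o*s - 56*s^2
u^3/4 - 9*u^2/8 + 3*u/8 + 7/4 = (u/4 + 1/4)*(u - 7/2)*(u - 2)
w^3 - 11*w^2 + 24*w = w*(w - 8)*(w - 3)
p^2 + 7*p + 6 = (p + 1)*(p + 6)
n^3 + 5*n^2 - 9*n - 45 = (n - 3)*(n + 3)*(n + 5)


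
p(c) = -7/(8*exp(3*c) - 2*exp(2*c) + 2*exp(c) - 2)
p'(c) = -7*(-24*exp(3*c) + 4*exp(2*c) - 2*exp(c))/(8*exp(3*c) - 2*exp(2*c) + 2*exp(c) - 2)^2 = (42*exp(2*c) - 7*exp(c) + 7/2)*exp(c)/(4*exp(3*c) - exp(2*c) + exp(c) - 1)^2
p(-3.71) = 3.59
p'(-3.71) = 0.09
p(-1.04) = 5.88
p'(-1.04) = 6.27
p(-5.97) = 3.51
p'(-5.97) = 0.01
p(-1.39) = 4.66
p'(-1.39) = 1.93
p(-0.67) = 16.34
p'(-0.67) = 121.76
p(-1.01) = 6.09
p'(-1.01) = 7.18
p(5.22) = -0.00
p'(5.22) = 0.00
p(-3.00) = 3.68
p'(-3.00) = 0.18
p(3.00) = 0.00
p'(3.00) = 0.00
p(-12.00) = 3.50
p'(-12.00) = 0.00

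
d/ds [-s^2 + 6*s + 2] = 6 - 2*s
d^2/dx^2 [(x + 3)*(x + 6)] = 2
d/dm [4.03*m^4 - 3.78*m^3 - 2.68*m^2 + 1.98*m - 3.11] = 16.12*m^3 - 11.34*m^2 - 5.36*m + 1.98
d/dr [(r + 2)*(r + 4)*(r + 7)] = 3*r^2 + 26*r + 50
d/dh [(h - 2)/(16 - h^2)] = (-h^2 + 2*h*(h - 2) + 16)/(h^2 - 16)^2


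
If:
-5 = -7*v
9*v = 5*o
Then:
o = 9/7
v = 5/7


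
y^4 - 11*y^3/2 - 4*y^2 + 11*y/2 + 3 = (y - 6)*(y - 1)*(y + 1/2)*(y + 1)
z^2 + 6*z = z*(z + 6)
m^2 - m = m*(m - 1)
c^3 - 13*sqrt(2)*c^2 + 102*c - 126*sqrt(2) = (c - 7*sqrt(2))*(c - 3*sqrt(2))^2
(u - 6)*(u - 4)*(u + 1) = u^3 - 9*u^2 + 14*u + 24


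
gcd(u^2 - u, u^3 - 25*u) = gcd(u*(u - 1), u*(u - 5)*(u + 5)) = u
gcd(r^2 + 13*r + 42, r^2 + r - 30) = r + 6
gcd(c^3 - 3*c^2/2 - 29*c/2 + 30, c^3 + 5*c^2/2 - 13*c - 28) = c + 4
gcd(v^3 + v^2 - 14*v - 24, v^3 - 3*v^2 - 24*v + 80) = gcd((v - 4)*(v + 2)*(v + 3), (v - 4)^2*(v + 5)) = v - 4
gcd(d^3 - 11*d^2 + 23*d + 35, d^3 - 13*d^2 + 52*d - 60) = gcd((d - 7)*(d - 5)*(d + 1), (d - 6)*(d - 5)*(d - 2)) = d - 5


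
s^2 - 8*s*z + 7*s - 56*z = (s + 7)*(s - 8*z)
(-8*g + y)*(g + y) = -8*g^2 - 7*g*y + y^2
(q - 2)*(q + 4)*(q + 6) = q^3 + 8*q^2 + 4*q - 48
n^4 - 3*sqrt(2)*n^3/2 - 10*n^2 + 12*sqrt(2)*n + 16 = (n - 2*sqrt(2))^2*(n + sqrt(2)/2)*(n + 2*sqrt(2))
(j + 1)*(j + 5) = j^2 + 6*j + 5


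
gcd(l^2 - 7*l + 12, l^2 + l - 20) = l - 4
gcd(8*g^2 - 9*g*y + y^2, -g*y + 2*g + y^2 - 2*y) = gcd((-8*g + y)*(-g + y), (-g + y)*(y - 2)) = -g + y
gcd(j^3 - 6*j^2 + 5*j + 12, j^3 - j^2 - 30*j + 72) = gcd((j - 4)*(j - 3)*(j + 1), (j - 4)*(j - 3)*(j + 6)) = j^2 - 7*j + 12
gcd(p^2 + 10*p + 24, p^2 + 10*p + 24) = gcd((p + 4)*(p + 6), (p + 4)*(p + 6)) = p^2 + 10*p + 24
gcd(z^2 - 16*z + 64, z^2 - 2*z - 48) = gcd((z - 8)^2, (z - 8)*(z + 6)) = z - 8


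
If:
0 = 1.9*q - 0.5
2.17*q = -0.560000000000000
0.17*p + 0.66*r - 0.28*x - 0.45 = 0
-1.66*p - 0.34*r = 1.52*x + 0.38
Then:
No Solution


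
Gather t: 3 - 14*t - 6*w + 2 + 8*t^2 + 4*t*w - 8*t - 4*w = 8*t^2 + t*(4*w - 22) - 10*w + 5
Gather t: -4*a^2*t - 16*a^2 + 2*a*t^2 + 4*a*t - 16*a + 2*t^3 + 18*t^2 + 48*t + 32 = -16*a^2 - 16*a + 2*t^3 + t^2*(2*a + 18) + t*(-4*a^2 + 4*a + 48) + 32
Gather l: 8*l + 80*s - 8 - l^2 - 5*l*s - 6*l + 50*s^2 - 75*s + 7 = -l^2 + l*(2 - 5*s) + 50*s^2 + 5*s - 1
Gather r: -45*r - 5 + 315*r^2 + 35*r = 315*r^2 - 10*r - 5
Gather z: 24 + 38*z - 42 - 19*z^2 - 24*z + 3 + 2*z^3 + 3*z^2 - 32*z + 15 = 2*z^3 - 16*z^2 - 18*z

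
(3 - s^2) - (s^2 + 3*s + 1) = -2*s^2 - 3*s + 2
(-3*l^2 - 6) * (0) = 0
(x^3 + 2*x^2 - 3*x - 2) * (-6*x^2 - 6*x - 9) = -6*x^5 - 18*x^4 - 3*x^3 + 12*x^2 + 39*x + 18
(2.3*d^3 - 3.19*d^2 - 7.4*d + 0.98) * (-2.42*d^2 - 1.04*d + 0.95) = -5.566*d^5 + 5.3278*d^4 + 23.4106*d^3 + 2.2939*d^2 - 8.0492*d + 0.931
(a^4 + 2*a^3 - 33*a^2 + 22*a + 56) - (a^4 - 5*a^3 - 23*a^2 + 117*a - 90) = 7*a^3 - 10*a^2 - 95*a + 146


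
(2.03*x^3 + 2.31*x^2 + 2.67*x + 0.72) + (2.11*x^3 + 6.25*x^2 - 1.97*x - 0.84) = 4.14*x^3 + 8.56*x^2 + 0.7*x - 0.12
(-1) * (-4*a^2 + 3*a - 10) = 4*a^2 - 3*a + 10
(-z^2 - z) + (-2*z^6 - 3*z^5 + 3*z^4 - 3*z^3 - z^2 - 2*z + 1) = -2*z^6 - 3*z^5 + 3*z^4 - 3*z^3 - 2*z^2 - 3*z + 1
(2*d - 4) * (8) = 16*d - 32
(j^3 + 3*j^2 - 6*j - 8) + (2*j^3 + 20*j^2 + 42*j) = 3*j^3 + 23*j^2 + 36*j - 8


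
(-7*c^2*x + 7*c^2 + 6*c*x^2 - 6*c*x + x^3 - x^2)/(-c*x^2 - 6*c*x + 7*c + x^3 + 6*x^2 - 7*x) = (7*c + x)/(x + 7)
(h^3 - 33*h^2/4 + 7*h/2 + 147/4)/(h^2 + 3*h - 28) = (4*h^3 - 33*h^2 + 14*h + 147)/(4*(h^2 + 3*h - 28))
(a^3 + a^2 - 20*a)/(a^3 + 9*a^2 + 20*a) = (a - 4)/(a + 4)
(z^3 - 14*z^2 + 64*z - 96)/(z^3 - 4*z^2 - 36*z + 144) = (z - 4)/(z + 6)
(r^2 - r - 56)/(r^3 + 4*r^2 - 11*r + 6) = (r^2 - r - 56)/(r^3 + 4*r^2 - 11*r + 6)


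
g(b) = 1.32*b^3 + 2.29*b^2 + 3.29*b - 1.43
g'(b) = 3.96*b^2 + 4.58*b + 3.29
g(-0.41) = -2.48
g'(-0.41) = 2.08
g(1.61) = 15.31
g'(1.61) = 20.93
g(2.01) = 25.15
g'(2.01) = 28.49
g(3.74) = 111.96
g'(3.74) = 75.81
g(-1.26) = -4.58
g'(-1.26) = 3.81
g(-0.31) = -2.27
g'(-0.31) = 2.25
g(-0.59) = -2.85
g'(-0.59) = 1.97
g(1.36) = 10.60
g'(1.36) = 16.84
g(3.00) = 64.69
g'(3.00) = 52.67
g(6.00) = 385.87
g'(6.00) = 173.33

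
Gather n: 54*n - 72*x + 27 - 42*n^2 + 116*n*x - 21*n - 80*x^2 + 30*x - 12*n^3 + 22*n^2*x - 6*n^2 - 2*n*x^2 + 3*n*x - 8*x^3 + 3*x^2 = -12*n^3 + n^2*(22*x - 48) + n*(-2*x^2 + 119*x + 33) - 8*x^3 - 77*x^2 - 42*x + 27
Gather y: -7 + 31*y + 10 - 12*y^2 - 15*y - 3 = -12*y^2 + 16*y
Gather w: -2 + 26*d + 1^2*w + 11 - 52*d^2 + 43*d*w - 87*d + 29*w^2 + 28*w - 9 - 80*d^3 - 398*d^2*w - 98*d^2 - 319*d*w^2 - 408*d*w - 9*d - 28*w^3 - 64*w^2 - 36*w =-80*d^3 - 150*d^2 - 70*d - 28*w^3 + w^2*(-319*d - 35) + w*(-398*d^2 - 365*d - 7)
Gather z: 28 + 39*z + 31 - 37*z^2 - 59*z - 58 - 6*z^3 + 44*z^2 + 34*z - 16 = -6*z^3 + 7*z^2 + 14*z - 15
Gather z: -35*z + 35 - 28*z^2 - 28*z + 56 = -28*z^2 - 63*z + 91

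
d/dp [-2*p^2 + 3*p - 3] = 3 - 4*p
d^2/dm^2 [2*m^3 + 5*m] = 12*m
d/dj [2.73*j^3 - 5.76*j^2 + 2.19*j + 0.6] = 8.19*j^2 - 11.52*j + 2.19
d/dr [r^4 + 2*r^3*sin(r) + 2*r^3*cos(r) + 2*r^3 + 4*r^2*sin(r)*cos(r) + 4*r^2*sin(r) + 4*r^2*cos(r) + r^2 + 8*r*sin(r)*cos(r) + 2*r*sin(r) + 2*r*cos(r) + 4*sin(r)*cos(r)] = 2*sqrt(2)*r^3*cos(r + pi/4) + 4*r^3 + 4*r^2*sin(r) + 8*r^2*cos(r) + 4*r^2*cos(2*r) + 2*sqrt(2)*r^2*cos(r + pi/4) + 6*r^2 + 4*r*sin(r) + 2*sqrt(2)*r*sin(r + pi/4) + 4*sqrt(2)*r*sin(2*r + pi/4) + 8*r*cos(r) + 4*r*cos(2*r) + 2*r + 2*sqrt(2)*sin(r + pi/4) + 4*sqrt(2)*sin(2*r + pi/4)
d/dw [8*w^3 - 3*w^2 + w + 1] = 24*w^2 - 6*w + 1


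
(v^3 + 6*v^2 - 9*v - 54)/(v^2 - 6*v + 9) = (v^2 + 9*v + 18)/(v - 3)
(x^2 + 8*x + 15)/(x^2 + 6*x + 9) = (x + 5)/(x + 3)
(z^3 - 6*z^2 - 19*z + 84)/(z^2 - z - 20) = (z^2 - 10*z + 21)/(z - 5)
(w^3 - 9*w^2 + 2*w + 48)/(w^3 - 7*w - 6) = (w - 8)/(w + 1)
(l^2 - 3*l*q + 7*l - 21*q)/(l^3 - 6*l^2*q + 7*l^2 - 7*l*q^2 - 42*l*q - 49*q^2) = (-l + 3*q)/(-l^2 + 6*l*q + 7*q^2)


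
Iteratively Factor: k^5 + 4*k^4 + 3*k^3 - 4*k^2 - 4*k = (k - 1)*(k^4 + 5*k^3 + 8*k^2 + 4*k) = (k - 1)*(k + 2)*(k^3 + 3*k^2 + 2*k) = (k - 1)*(k + 2)^2*(k^2 + k) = k*(k - 1)*(k + 2)^2*(k + 1)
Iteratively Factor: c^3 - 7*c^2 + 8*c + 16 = (c + 1)*(c^2 - 8*c + 16) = (c - 4)*(c + 1)*(c - 4)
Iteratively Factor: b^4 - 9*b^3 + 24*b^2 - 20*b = (b - 5)*(b^3 - 4*b^2 + 4*b) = (b - 5)*(b - 2)*(b^2 - 2*b) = (b - 5)*(b - 2)^2*(b)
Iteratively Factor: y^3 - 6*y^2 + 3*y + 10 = (y - 5)*(y^2 - y - 2) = (y - 5)*(y + 1)*(y - 2)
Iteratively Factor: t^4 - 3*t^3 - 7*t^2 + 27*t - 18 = (t - 1)*(t^3 - 2*t^2 - 9*t + 18) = (t - 3)*(t - 1)*(t^2 + t - 6) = (t - 3)*(t - 1)*(t + 3)*(t - 2)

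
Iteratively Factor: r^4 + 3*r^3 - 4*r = (r)*(r^3 + 3*r^2 - 4) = r*(r + 2)*(r^2 + r - 2) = r*(r - 1)*(r + 2)*(r + 2)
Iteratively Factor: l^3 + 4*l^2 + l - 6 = (l + 2)*(l^2 + 2*l - 3) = (l + 2)*(l + 3)*(l - 1)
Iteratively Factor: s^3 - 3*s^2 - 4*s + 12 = (s - 3)*(s^2 - 4) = (s - 3)*(s - 2)*(s + 2)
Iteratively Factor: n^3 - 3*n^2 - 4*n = (n - 4)*(n^2 + n) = n*(n - 4)*(n + 1)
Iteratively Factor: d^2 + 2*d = (d + 2)*(d)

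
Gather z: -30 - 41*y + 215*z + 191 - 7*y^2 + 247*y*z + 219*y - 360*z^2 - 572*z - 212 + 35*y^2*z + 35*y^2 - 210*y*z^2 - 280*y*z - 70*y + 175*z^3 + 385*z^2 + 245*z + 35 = 28*y^2 + 108*y + 175*z^3 + z^2*(25 - 210*y) + z*(35*y^2 - 33*y - 112) - 16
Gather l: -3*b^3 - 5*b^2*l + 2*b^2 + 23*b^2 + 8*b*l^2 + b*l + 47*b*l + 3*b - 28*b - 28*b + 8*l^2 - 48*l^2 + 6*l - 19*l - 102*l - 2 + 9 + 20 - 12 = -3*b^3 + 25*b^2 - 53*b + l^2*(8*b - 40) + l*(-5*b^2 + 48*b - 115) + 15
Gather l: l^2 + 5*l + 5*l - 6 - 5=l^2 + 10*l - 11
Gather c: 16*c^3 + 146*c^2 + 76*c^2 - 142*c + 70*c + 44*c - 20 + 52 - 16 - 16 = 16*c^3 + 222*c^2 - 28*c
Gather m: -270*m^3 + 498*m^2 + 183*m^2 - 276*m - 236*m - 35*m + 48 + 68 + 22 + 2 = -270*m^3 + 681*m^2 - 547*m + 140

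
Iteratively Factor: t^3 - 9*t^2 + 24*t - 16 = (t - 1)*(t^2 - 8*t + 16) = (t - 4)*(t - 1)*(t - 4)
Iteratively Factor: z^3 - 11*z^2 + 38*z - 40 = (z - 4)*(z^2 - 7*z + 10) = (z - 5)*(z - 4)*(z - 2)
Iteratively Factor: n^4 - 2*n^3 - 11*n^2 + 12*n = (n)*(n^3 - 2*n^2 - 11*n + 12) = n*(n + 3)*(n^2 - 5*n + 4) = n*(n - 4)*(n + 3)*(n - 1)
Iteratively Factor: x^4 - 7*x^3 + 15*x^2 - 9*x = (x)*(x^3 - 7*x^2 + 15*x - 9) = x*(x - 1)*(x^2 - 6*x + 9) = x*(x - 3)*(x - 1)*(x - 3)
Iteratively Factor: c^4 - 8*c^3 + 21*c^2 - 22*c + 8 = (c - 1)*(c^3 - 7*c^2 + 14*c - 8) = (c - 1)^2*(c^2 - 6*c + 8) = (c - 2)*(c - 1)^2*(c - 4)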